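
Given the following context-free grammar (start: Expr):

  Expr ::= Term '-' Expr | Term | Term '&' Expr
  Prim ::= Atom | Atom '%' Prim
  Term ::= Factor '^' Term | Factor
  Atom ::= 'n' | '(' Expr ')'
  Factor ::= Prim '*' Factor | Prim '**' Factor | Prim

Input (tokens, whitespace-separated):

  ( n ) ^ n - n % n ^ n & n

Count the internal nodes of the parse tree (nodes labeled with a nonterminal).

30

[Expr [Term [Factor [Prim [Atom ( [Expr [Term [Factor [Prim [Atom n]]]]] )]]] ^ [Term [Factor [Prim [Atom n]]]]] - [Expr [Term [Factor [Prim [Atom n] % [Prim [Atom n]]]] ^ [Term [Factor [Prim [Atom n]]]]] & [Expr [Term [Factor [Prim [Atom n]]]]]]]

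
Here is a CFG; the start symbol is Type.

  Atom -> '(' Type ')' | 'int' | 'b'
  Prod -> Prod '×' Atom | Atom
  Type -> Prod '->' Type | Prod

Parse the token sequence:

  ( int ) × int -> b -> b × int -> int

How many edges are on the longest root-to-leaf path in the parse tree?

7

[Type [Prod [Prod [Atom ( [Type [Prod [Atom int]]] )]] × [Atom int]] -> [Type [Prod [Atom b]] -> [Type [Prod [Prod [Atom b]] × [Atom int]] -> [Type [Prod [Atom int]]]]]]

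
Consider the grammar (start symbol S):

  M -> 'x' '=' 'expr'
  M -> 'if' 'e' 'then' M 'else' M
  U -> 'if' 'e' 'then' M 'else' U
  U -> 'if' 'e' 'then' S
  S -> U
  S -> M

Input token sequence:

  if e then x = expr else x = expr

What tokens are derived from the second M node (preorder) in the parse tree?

x = expr

[S [M if e then [M x = expr] else [M x = expr]]]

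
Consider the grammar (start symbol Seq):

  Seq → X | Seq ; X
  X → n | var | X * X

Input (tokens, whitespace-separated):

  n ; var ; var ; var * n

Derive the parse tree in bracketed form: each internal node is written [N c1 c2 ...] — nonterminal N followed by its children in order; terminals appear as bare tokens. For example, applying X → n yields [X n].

[Seq [Seq [Seq [Seq [X n]] ; [X var]] ; [X var]] ; [X [X var] * [X n]]]

Seq
Seq ; X
Seq ; X ; X
Seq ; X ; X ; X
X ; X ; X ; X
n ; X ; X ; X
n ; var ; X ; X
n ; var ; var ; X
n ; var ; var ; X * X
n ; var ; var ; var * X
n ; var ; var ; var * n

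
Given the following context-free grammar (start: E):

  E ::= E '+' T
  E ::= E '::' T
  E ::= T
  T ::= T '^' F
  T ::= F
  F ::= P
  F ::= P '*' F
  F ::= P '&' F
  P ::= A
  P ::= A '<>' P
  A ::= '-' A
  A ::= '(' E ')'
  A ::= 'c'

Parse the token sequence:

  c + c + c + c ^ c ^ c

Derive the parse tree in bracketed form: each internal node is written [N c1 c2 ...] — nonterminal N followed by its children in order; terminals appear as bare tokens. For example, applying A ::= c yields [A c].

[E [E [E [E [T [F [P [A c]]]]] + [T [F [P [A c]]]]] + [T [F [P [A c]]]]] + [T [T [T [F [P [A c]]]] ^ [F [P [A c]]]] ^ [F [P [A c]]]]]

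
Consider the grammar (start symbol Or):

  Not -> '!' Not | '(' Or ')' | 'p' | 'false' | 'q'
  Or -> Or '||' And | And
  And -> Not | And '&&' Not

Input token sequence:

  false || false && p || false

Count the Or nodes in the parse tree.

[Or [Or [Or [And [Not false]]] || [And [And [Not false]] && [Not p]]] || [And [Not false]]]

3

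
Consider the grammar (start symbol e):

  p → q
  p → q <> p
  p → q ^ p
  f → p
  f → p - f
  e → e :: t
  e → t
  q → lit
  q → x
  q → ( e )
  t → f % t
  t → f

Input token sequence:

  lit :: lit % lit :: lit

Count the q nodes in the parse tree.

4

[e [e [e [t [f [p [q lit]]]]] :: [t [f [p [q lit]]] % [t [f [p [q lit]]]]]] :: [t [f [p [q lit]]]]]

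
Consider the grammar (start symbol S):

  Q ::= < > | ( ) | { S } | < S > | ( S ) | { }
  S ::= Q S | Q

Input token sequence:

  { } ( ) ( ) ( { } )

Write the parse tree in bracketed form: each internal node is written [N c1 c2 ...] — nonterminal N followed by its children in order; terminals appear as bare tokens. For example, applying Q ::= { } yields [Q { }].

[S [Q { }] [S [Q ( )] [S [Q ( )] [S [Q ( [S [Q { }]] )]]]]]

S
Q S
{ } S
{ } Q S
{ } ( ) S
{ } ( ) Q S
{ } ( ) ( ) S
{ } ( ) ( ) Q
{ } ( ) ( ) ( S )
{ } ( ) ( ) ( Q )
{ } ( ) ( ) ( { } )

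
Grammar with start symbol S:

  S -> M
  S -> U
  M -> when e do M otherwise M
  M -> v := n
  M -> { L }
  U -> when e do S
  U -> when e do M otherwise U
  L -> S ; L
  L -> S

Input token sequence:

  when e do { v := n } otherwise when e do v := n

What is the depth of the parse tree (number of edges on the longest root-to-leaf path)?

[S [U when e do [M { [L [S [M v := n]]] }] otherwise [U when e do [S [M v := n]]]]]

6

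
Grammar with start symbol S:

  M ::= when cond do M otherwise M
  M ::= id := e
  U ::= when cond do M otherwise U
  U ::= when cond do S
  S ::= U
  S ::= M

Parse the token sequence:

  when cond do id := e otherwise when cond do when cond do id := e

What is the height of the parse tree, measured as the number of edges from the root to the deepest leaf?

7

[S [U when cond do [M id := e] otherwise [U when cond do [S [U when cond do [S [M id := e]]]]]]]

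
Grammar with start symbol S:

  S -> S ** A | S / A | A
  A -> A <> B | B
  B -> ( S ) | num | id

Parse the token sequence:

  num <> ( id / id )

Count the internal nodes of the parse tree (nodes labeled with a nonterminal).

[S [A [A [B num]] <> [B ( [S [S [A [B id]]] / [A [B id]]] )]]]

11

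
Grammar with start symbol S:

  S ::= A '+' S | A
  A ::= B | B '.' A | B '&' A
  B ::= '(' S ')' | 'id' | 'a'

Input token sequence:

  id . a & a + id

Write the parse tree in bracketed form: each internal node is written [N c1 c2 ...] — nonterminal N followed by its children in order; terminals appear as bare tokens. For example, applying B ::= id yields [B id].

[S [A [B id] . [A [B a] & [A [B a]]]] + [S [A [B id]]]]

S
A + S
B . A + S
id . A + S
id . B & A + S
id . a & A + S
id . a & B + S
id . a & a + S
id . a & a + A
id . a & a + B
id . a & a + id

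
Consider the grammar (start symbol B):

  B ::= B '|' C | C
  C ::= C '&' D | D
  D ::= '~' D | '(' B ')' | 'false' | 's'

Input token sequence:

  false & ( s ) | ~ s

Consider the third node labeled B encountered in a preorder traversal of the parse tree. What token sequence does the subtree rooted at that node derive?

[B [B [C [C [D false]] & [D ( [B [C [D s]]] )]]] | [C [D ~ [D s]]]]

s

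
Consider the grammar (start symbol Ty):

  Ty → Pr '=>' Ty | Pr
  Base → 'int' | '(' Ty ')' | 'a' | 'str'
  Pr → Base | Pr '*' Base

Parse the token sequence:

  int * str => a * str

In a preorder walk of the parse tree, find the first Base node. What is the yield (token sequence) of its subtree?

int

[Ty [Pr [Pr [Base int]] * [Base str]] => [Ty [Pr [Pr [Base a]] * [Base str]]]]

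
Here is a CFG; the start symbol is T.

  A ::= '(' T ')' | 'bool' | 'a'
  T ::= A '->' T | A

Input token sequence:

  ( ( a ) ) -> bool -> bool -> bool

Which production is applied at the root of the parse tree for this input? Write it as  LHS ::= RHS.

[T [A ( [T [A ( [T [A a]] )]] )] -> [T [A bool] -> [T [A bool] -> [T [A bool]]]]]

T ::= A '->' T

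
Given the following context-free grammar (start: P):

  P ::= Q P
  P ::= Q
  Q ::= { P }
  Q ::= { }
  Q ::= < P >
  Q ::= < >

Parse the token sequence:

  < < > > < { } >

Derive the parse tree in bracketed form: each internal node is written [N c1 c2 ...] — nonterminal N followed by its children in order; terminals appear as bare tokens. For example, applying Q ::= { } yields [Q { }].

[P [Q < [P [Q < >]] >] [P [Q < [P [Q { }]] >]]]

P
Q P
< P > P
< Q > P
< < > > P
< < > > Q
< < > > < P >
< < > > < Q >
< < > > < { } >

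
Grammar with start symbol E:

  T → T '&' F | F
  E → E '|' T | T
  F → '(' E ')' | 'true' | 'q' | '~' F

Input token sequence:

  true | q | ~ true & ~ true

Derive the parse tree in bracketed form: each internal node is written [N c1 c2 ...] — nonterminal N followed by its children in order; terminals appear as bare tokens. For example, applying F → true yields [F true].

E
E | T
E | T | T
T | T | T
F | T | T
true | T | T
true | F | T
true | q | T
true | q | T & F
true | q | F & F
true | q | ~ F & F
true | q | ~ true & F
true | q | ~ true & ~ F
true | q | ~ true & ~ true

[E [E [E [T [F true]]] | [T [F q]]] | [T [T [F ~ [F true]]] & [F ~ [F true]]]]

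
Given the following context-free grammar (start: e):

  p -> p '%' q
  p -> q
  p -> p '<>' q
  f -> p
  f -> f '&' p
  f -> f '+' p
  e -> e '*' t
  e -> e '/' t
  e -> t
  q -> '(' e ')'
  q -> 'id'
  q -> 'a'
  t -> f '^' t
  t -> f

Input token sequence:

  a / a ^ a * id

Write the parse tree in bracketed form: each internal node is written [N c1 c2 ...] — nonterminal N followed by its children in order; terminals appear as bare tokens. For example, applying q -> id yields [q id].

[e [e [e [t [f [p [q a]]]]] / [t [f [p [q a]]] ^ [t [f [p [q a]]]]]] * [t [f [p [q id]]]]]

e
e * t
e / t * t
t / t * t
f / t * t
p / t * t
q / t * t
a / t * t
a / f ^ t * t
a / p ^ t * t
a / q ^ t * t
a / a ^ t * t
a / a ^ f * t
a / a ^ p * t
a / a ^ q * t
a / a ^ a * t
a / a ^ a * f
a / a ^ a * p
a / a ^ a * q
a / a ^ a * id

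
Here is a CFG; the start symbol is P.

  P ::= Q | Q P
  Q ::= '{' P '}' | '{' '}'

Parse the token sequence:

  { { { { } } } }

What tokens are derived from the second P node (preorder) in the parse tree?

[P [Q { [P [Q { [P [Q { [P [Q { }]] }]] }]] }]]

{ { { } } }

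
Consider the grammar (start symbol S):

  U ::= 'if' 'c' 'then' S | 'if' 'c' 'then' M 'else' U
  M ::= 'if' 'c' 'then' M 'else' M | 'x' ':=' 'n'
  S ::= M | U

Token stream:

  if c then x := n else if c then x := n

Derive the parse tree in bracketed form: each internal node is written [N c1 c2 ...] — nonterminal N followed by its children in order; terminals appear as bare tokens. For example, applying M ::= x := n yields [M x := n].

S
U
if c then M else U
if c then x := n else U
if c then x := n else if c then S
if c then x := n else if c then M
if c then x := n else if c then x := n

[S [U if c then [M x := n] else [U if c then [S [M x := n]]]]]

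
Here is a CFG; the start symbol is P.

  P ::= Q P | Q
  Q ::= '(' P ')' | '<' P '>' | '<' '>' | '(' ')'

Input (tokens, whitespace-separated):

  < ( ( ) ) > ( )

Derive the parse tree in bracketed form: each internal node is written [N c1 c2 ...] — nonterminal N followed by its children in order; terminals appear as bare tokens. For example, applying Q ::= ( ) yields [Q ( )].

[P [Q < [P [Q ( [P [Q ( )]] )]] >] [P [Q ( )]]]

P
Q P
< P > P
< Q > P
< ( P ) > P
< ( Q ) > P
< ( ( ) ) > P
< ( ( ) ) > Q
< ( ( ) ) > ( )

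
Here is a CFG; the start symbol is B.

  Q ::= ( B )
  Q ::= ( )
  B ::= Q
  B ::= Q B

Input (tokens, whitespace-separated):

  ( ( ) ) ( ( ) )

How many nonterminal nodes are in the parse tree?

[B [Q ( [B [Q ( )]] )] [B [Q ( [B [Q ( )]] )]]]

8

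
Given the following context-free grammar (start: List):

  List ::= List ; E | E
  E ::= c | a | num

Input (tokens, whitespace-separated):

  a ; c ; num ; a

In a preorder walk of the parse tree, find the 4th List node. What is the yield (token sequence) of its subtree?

a

[List [List [List [List [E a]] ; [E c]] ; [E num]] ; [E a]]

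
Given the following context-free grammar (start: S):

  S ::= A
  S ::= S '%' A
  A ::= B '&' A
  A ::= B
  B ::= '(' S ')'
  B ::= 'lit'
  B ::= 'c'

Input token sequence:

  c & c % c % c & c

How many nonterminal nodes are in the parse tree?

13

[S [S [S [A [B c] & [A [B c]]]] % [A [B c]]] % [A [B c] & [A [B c]]]]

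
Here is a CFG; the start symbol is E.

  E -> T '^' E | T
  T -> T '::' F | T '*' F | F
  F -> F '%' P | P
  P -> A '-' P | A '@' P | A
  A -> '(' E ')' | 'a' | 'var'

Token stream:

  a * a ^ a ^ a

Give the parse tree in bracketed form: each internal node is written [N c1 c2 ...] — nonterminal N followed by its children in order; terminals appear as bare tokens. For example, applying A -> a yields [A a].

E
T ^ E
T * F ^ E
F * F ^ E
P * F ^ E
A * F ^ E
a * F ^ E
a * P ^ E
a * A ^ E
a * a ^ E
a * a ^ T ^ E
a * a ^ F ^ E
a * a ^ P ^ E
a * a ^ A ^ E
a * a ^ a ^ E
a * a ^ a ^ T
a * a ^ a ^ F
a * a ^ a ^ P
a * a ^ a ^ A
a * a ^ a ^ a

[E [T [T [F [P [A a]]]] * [F [P [A a]]]] ^ [E [T [F [P [A a]]]] ^ [E [T [F [P [A a]]]]]]]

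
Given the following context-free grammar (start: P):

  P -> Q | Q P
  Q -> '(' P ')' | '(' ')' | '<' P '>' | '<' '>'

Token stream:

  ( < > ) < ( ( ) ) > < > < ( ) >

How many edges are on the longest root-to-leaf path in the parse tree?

[P [Q ( [P [Q < >]] )] [P [Q < [P [Q ( [P [Q ( )]] )]] >] [P [Q < >] [P [Q < [P [Q ( )]] >]]]]]

7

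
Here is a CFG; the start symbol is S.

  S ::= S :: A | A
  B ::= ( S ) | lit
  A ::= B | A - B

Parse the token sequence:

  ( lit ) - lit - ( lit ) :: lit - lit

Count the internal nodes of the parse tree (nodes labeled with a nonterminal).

[S [S [A [A [A [B ( [S [A [B lit]]] )]] - [B lit]] - [B ( [S [A [B lit]]] )]]] :: [A [A [B lit]] - [B lit]]]

18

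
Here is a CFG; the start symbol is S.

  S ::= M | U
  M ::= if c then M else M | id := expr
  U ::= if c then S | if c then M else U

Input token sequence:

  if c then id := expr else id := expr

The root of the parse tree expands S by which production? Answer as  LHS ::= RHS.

[S [M if c then [M id := expr] else [M id := expr]]]

S ::= M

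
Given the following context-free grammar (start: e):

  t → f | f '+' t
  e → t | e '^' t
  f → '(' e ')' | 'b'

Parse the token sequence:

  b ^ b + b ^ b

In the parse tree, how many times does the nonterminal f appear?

4

[e [e [e [t [f b]]] ^ [t [f b] + [t [f b]]]] ^ [t [f b]]]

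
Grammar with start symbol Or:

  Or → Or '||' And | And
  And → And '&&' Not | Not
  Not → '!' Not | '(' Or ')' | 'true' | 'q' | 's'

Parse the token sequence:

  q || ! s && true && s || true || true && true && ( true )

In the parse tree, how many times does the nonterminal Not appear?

10

[Or [Or [Or [Or [And [Not q]]] || [And [And [And [Not ! [Not s]]] && [Not true]] && [Not s]]] || [And [Not true]]] || [And [And [And [Not true]] && [Not true]] && [Not ( [Or [And [Not true]]] )]]]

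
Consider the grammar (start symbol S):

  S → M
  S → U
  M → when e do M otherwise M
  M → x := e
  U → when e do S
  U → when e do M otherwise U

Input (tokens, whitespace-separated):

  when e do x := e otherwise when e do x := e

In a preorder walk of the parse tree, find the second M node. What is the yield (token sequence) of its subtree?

x := e

[S [U when e do [M x := e] otherwise [U when e do [S [M x := e]]]]]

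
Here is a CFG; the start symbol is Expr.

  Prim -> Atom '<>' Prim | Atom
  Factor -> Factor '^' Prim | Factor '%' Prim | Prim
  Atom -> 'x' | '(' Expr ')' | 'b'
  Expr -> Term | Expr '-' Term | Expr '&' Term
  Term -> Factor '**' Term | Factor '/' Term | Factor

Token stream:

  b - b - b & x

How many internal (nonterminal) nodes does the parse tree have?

20

[Expr [Expr [Expr [Expr [Term [Factor [Prim [Atom b]]]]] - [Term [Factor [Prim [Atom b]]]]] - [Term [Factor [Prim [Atom b]]]]] & [Term [Factor [Prim [Atom x]]]]]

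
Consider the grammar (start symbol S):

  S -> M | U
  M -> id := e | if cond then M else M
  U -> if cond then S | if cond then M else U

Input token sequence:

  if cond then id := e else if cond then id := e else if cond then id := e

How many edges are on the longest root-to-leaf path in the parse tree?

6

[S [U if cond then [M id := e] else [U if cond then [M id := e] else [U if cond then [S [M id := e]]]]]]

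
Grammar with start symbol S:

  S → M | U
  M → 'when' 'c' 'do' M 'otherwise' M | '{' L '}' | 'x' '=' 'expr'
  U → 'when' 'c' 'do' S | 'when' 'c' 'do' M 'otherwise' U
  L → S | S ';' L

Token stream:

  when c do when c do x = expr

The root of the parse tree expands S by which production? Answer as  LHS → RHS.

[S [U when c do [S [U when c do [S [M x = expr]]]]]]

S → U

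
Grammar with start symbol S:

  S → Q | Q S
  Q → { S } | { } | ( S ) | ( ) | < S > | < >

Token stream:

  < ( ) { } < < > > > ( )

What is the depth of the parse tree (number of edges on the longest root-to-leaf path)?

[S [Q < [S [Q ( )] [S [Q { }] [S [Q < [S [Q < >]] >]]]] >] [S [Q ( )]]]

8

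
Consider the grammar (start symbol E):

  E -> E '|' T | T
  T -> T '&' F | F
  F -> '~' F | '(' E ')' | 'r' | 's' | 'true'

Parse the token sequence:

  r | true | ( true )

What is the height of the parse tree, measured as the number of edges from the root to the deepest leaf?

6

[E [E [E [T [F r]]] | [T [F true]]] | [T [F ( [E [T [F true]]] )]]]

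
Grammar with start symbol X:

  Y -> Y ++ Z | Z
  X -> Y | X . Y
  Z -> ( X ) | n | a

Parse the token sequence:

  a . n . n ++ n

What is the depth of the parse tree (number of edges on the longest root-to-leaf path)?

[X [X [X [Y [Z a]]] . [Y [Z n]]] . [Y [Y [Z n]] ++ [Z n]]]

5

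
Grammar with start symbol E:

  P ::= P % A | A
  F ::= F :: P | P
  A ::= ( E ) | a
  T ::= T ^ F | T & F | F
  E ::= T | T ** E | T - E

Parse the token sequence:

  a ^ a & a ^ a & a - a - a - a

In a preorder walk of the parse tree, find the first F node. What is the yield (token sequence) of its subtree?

a

[E [T [T [T [T [T [F [P [A a]]]] ^ [F [P [A a]]]] & [F [P [A a]]]] ^ [F [P [A a]]]] & [F [P [A a]]]] - [E [T [F [P [A a]]]] - [E [T [F [P [A a]]]] - [E [T [F [P [A a]]]]]]]]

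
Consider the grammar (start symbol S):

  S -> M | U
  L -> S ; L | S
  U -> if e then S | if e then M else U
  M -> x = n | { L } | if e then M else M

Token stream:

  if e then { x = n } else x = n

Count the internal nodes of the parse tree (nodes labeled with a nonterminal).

7

[S [M if e then [M { [L [S [M x = n]]] }] else [M x = n]]]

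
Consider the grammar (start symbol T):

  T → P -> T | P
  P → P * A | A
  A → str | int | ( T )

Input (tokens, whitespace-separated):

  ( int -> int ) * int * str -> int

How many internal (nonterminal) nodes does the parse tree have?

[T [P [P [P [A ( [T [P [A int]] -> [T [P [A int]]]] )]] * [A int]] * [A str]] -> [T [P [A int]]]]

16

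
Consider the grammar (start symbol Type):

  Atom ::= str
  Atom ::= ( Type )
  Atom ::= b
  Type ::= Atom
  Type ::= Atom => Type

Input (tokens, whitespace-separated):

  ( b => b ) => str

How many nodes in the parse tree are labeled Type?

4

[Type [Atom ( [Type [Atom b] => [Type [Atom b]]] )] => [Type [Atom str]]]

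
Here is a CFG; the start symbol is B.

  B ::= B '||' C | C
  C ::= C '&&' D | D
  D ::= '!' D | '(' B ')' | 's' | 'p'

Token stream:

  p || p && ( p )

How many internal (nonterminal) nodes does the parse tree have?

[B [B [C [D p]]] || [C [C [D p]] && [D ( [B [C [D p]]] )]]]

11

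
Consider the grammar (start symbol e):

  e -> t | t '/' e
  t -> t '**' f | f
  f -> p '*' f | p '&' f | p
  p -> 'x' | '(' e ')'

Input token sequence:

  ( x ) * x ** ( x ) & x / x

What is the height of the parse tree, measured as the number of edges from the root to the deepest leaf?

[e [t [t [f [p ( [e [t [f [p x]]]] )] * [f [p x]]]] ** [f [p ( [e [t [f [p x]]]] )] & [f [p x]]]] / [e [t [f [p x]]]]]

9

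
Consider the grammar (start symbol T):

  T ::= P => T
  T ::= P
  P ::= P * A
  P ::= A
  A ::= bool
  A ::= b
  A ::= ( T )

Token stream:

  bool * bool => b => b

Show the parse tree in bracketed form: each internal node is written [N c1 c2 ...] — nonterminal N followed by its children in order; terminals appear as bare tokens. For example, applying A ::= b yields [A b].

T
P => T
P * A => T
A * A => T
bool * A => T
bool * bool => T
bool * bool => P => T
bool * bool => A => T
bool * bool => b => T
bool * bool => b => P
bool * bool => b => A
bool * bool => b => b

[T [P [P [A bool]] * [A bool]] => [T [P [A b]] => [T [P [A b]]]]]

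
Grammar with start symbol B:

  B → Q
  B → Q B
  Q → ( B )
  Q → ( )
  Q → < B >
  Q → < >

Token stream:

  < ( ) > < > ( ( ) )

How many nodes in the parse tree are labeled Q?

5

[B [Q < [B [Q ( )]] >] [B [Q < >] [B [Q ( [B [Q ( )]] )]]]]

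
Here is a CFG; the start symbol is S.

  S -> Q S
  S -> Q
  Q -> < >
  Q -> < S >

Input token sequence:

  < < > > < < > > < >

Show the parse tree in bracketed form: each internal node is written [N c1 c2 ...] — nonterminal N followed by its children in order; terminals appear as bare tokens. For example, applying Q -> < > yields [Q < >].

S
Q S
< S > S
< Q > S
< < > > S
< < > > Q S
< < > > < S > S
< < > > < Q > S
< < > > < < > > S
< < > > < < > > Q
< < > > < < > > < >

[S [Q < [S [Q < >]] >] [S [Q < [S [Q < >]] >] [S [Q < >]]]]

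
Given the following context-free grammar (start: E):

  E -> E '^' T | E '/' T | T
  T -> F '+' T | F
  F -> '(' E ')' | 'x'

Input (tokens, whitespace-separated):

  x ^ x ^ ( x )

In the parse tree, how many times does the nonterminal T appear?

[E [E [E [T [F x]]] ^ [T [F x]]] ^ [T [F ( [E [T [F x]]] )]]]

4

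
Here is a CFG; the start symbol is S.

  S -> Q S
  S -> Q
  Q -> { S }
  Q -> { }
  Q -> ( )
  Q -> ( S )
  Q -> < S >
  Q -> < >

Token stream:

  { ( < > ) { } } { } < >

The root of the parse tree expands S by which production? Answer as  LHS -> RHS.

[S [Q { [S [Q ( [S [Q < >]] )] [S [Q { }]]] }] [S [Q { }] [S [Q < >]]]]

S -> Q S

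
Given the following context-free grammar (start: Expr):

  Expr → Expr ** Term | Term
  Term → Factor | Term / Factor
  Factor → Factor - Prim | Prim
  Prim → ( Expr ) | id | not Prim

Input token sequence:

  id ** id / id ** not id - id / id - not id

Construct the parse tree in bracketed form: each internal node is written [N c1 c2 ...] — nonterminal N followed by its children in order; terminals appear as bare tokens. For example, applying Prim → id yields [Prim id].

[Expr [Expr [Expr [Term [Factor [Prim id]]]] ** [Term [Term [Factor [Prim id]]] / [Factor [Prim id]]]] ** [Term [Term [Factor [Factor [Prim not [Prim id]]] - [Prim id]]] / [Factor [Factor [Prim id]] - [Prim not [Prim id]]]]]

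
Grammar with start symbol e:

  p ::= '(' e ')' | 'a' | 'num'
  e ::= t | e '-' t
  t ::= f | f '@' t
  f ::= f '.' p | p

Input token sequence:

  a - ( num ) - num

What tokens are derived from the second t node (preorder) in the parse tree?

[e [e [e [t [f [p a]]]] - [t [f [p ( [e [t [f [p num]]]] )]]]] - [t [f [p num]]]]

( num )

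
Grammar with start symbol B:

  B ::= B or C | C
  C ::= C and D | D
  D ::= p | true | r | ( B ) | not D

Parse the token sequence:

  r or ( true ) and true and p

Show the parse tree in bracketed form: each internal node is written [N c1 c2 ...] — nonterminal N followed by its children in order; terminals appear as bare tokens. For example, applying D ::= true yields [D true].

[B [B [C [D r]]] or [C [C [C [D ( [B [C [D true]]] )]] and [D true]] and [D p]]]

B
B or C
C or C
D or C
r or C
r or C and D
r or C and D and D
r or D and D and D
r or ( B ) and D and D
r or ( C ) and D and D
r or ( D ) and D and D
r or ( true ) and D and D
r or ( true ) and true and D
r or ( true ) and true and p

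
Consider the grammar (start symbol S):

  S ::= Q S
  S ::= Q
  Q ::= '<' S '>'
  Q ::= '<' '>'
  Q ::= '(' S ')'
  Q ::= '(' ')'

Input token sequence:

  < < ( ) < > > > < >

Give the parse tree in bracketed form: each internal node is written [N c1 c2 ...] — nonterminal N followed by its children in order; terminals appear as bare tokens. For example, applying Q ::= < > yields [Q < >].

[S [Q < [S [Q < [S [Q ( )] [S [Q < >]]] >]] >] [S [Q < >]]]

S
Q S
< S > S
< Q > S
< < S > > S
< < Q S > > S
< < ( ) S > > S
< < ( ) Q > > S
< < ( ) < > > > S
< < ( ) < > > > Q
< < ( ) < > > > < >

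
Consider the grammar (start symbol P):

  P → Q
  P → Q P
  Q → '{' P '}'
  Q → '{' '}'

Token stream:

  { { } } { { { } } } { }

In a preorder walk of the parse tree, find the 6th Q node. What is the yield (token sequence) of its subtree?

{ }

[P [Q { [P [Q { }]] }] [P [Q { [P [Q { [P [Q { }]] }]] }] [P [Q { }]]]]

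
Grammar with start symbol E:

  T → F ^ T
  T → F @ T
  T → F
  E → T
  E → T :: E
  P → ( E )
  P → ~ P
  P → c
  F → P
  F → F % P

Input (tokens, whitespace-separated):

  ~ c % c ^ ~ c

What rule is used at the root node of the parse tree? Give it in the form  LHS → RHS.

E → T

[E [T [F [F [P ~ [P c]]] % [P c]] ^ [T [F [P ~ [P c]]]]]]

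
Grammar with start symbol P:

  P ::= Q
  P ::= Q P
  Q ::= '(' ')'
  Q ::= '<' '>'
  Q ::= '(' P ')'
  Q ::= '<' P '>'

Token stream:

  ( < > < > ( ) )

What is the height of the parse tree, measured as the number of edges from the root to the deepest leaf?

6

[P [Q ( [P [Q < >] [P [Q < >] [P [Q ( )]]]] )]]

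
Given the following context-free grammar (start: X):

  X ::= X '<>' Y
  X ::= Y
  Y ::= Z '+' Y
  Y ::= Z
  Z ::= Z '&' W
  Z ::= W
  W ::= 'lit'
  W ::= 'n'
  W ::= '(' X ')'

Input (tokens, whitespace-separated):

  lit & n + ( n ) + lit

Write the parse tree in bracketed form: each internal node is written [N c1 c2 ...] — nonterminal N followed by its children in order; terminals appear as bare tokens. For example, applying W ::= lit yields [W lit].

[X [Y [Z [Z [W lit]] & [W n]] + [Y [Z [W ( [X [Y [Z [W n]]]] )]] + [Y [Z [W lit]]]]]]

X
Y
Z + Y
Z & W + Y
W & W + Y
lit & W + Y
lit & n + Y
lit & n + Z + Y
lit & n + W + Y
lit & n + ( X ) + Y
lit & n + ( Y ) + Y
lit & n + ( Z ) + Y
lit & n + ( W ) + Y
lit & n + ( n ) + Y
lit & n + ( n ) + Z
lit & n + ( n ) + W
lit & n + ( n ) + lit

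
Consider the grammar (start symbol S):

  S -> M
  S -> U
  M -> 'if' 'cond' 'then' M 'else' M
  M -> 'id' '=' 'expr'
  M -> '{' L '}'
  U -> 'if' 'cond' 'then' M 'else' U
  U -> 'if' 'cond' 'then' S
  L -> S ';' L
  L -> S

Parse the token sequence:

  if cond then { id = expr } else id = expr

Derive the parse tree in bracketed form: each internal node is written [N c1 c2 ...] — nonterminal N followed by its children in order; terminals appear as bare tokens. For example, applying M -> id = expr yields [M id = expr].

[S [M if cond then [M { [L [S [M id = expr]]] }] else [M id = expr]]]

S
M
if cond then M else M
if cond then { L } else M
if cond then { S } else M
if cond then { M } else M
if cond then { id = expr } else M
if cond then { id = expr } else id = expr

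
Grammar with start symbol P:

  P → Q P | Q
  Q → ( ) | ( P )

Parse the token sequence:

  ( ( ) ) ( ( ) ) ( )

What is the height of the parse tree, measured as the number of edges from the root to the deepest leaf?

[P [Q ( [P [Q ( )]] )] [P [Q ( [P [Q ( )]] )] [P [Q ( )]]]]

5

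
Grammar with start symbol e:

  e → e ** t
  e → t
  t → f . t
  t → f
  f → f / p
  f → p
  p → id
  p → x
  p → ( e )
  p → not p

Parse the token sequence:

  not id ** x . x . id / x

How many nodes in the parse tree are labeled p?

[e [e [t [f [p not [p id]]]]] ** [t [f [p x]] . [t [f [p x]] . [t [f [f [p id]] / [p x]]]]]]

6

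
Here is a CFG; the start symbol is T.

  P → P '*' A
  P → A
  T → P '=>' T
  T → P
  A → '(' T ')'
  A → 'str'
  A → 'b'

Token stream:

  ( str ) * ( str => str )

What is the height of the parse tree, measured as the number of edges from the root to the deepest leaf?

7

[T [P [P [A ( [T [P [A str]]] )]] * [A ( [T [P [A str]] => [T [P [A str]]]] )]]]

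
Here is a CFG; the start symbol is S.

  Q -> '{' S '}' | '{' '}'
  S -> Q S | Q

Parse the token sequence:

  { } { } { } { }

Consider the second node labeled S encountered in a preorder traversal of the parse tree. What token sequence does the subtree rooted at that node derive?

{ } { } { }

[S [Q { }] [S [Q { }] [S [Q { }] [S [Q { }]]]]]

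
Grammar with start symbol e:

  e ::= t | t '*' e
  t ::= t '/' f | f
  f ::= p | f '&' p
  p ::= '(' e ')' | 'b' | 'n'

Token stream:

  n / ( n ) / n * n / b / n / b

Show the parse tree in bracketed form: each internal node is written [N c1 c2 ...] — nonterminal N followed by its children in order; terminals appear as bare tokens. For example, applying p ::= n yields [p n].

[e [t [t [t [f [p n]]] / [f [p ( [e [t [f [p n]]]] )]]] / [f [p n]]] * [e [t [t [t [t [f [p n]]] / [f [p b]]] / [f [p n]]] / [f [p b]]]]]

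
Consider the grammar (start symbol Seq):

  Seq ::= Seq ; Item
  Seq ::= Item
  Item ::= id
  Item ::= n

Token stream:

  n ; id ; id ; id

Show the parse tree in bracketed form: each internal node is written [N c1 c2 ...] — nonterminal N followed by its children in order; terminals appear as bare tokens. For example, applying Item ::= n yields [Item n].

[Seq [Seq [Seq [Seq [Item n]] ; [Item id]] ; [Item id]] ; [Item id]]

Seq
Seq ; Item
Seq ; Item ; Item
Seq ; Item ; Item ; Item
Item ; Item ; Item ; Item
n ; Item ; Item ; Item
n ; id ; Item ; Item
n ; id ; id ; Item
n ; id ; id ; id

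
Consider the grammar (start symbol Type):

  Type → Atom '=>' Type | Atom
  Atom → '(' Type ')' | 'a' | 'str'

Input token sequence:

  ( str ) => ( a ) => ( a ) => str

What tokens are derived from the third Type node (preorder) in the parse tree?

( a ) => ( a ) => str

[Type [Atom ( [Type [Atom str]] )] => [Type [Atom ( [Type [Atom a]] )] => [Type [Atom ( [Type [Atom a]] )] => [Type [Atom str]]]]]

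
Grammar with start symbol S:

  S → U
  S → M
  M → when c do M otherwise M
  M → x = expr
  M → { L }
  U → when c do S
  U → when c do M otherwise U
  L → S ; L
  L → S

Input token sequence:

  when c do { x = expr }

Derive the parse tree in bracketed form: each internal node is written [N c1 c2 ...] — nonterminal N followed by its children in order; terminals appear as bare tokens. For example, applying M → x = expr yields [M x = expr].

[S [U when c do [S [M { [L [S [M x = expr]]] }]]]]

S
U
when c do S
when c do M
when c do { L }
when c do { S }
when c do { M }
when c do { x = expr }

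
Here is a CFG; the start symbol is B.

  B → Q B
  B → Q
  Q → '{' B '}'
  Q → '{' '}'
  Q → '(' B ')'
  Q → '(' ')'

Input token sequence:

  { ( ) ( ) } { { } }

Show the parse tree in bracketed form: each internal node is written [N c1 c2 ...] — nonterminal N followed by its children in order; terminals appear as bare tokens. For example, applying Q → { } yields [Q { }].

[B [Q { [B [Q ( )] [B [Q ( )]]] }] [B [Q { [B [Q { }]] }]]]

B
Q B
{ B } B
{ Q B } B
{ ( ) B } B
{ ( ) Q } B
{ ( ) ( ) } B
{ ( ) ( ) } Q
{ ( ) ( ) } { B }
{ ( ) ( ) } { Q }
{ ( ) ( ) } { { } }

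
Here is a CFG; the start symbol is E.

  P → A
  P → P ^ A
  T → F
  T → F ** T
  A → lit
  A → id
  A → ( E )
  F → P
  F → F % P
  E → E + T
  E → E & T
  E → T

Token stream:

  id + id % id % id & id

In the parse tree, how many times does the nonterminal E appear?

3

[E [E [E [T [F [P [A id]]]]] + [T [F [F [F [P [A id]]] % [P [A id]]] % [P [A id]]]]] & [T [F [P [A id]]]]]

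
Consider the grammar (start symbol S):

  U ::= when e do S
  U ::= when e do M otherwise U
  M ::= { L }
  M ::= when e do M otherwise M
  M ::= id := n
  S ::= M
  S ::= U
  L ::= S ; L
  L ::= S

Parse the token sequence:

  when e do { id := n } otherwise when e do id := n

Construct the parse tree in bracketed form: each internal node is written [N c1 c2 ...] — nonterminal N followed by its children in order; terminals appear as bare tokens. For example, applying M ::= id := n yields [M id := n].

S
U
when e do M otherwise U
when e do { L } otherwise U
when e do { S } otherwise U
when e do { M } otherwise U
when e do { id := n } otherwise U
when e do { id := n } otherwise when e do S
when e do { id := n } otherwise when e do M
when e do { id := n } otherwise when e do id := n

[S [U when e do [M { [L [S [M id := n]]] }] otherwise [U when e do [S [M id := n]]]]]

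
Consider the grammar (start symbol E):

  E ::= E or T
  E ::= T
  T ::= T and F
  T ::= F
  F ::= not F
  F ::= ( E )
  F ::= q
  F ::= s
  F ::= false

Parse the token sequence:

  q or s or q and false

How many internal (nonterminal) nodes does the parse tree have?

11

[E [E [E [T [F q]]] or [T [F s]]] or [T [T [F q]] and [F false]]]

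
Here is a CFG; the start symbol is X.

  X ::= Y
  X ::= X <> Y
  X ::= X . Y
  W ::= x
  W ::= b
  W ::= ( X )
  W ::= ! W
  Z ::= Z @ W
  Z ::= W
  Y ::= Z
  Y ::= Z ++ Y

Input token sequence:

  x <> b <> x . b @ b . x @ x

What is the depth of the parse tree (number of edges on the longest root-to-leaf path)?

8

[X [X [X [X [X [Y [Z [W x]]]] <> [Y [Z [W b]]]] <> [Y [Z [W x]]]] . [Y [Z [Z [W b]] @ [W b]]]] . [Y [Z [Z [W x]] @ [W x]]]]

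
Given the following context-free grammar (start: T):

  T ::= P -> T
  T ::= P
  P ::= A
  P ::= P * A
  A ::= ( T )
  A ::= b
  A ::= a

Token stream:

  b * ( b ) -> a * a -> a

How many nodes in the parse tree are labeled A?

6

[T [P [P [A b]] * [A ( [T [P [A b]]] )]] -> [T [P [P [A a]] * [A a]] -> [T [P [A a]]]]]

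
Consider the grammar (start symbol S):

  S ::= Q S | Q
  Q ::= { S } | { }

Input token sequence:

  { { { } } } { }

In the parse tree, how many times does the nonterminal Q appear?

[S [Q { [S [Q { [S [Q { }]] }]] }] [S [Q { }]]]

4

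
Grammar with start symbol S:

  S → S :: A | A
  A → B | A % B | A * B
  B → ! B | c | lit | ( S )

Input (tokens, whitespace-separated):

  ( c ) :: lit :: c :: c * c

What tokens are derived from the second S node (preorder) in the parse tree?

[S [S [S [S [A [B ( [S [A [B c]]] )]]] :: [A [B lit]]] :: [A [B c]]] :: [A [A [B c]] * [B c]]]

( c ) :: lit :: c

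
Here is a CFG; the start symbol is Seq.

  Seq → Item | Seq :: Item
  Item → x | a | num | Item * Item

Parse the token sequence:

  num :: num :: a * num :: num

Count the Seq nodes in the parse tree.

[Seq [Seq [Seq [Seq [Item num]] :: [Item num]] :: [Item [Item a] * [Item num]]] :: [Item num]]

4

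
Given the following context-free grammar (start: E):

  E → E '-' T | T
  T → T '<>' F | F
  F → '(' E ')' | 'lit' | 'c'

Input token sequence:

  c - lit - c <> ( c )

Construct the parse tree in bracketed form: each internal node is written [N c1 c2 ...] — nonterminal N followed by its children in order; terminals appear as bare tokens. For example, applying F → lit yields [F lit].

[E [E [E [T [F c]]] - [T [F lit]]] - [T [T [F c]] <> [F ( [E [T [F c]]] )]]]

E
E - T
E - T - T
T - T - T
F - T - T
c - T - T
c - F - T
c - lit - T
c - lit - T <> F
c - lit - F <> F
c - lit - c <> F
c - lit - c <> ( E )
c - lit - c <> ( T )
c - lit - c <> ( F )
c - lit - c <> ( c )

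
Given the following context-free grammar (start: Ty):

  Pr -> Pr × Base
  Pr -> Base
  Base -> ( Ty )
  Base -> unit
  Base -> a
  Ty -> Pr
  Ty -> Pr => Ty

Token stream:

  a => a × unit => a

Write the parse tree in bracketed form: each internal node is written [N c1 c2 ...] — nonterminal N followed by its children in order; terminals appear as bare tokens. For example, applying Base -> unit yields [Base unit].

Ty
Pr => Ty
Base => Ty
a => Ty
a => Pr => Ty
a => Pr × Base => Ty
a => Base × Base => Ty
a => a × Base => Ty
a => a × unit => Ty
a => a × unit => Pr
a => a × unit => Base
a => a × unit => a

[Ty [Pr [Base a]] => [Ty [Pr [Pr [Base a]] × [Base unit]] => [Ty [Pr [Base a]]]]]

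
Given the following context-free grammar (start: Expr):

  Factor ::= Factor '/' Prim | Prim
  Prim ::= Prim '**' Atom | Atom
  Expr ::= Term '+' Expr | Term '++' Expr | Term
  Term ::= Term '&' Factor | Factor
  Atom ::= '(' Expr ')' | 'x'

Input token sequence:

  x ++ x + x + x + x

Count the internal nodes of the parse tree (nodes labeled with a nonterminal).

25

[Expr [Term [Factor [Prim [Atom x]]]] ++ [Expr [Term [Factor [Prim [Atom x]]]] + [Expr [Term [Factor [Prim [Atom x]]]] + [Expr [Term [Factor [Prim [Atom x]]]] + [Expr [Term [Factor [Prim [Atom x]]]]]]]]]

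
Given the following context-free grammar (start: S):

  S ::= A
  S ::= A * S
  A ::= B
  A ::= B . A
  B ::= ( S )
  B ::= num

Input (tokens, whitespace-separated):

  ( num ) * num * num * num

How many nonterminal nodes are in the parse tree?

15

[S [A [B ( [S [A [B num]]] )]] * [S [A [B num]] * [S [A [B num]] * [S [A [B num]]]]]]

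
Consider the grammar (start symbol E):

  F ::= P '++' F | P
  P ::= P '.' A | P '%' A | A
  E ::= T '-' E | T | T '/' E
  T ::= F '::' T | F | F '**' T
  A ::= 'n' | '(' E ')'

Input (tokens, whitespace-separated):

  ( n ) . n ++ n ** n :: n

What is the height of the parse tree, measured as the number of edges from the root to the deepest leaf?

11

[E [T [F [P [P [A ( [E [T [F [P [A n]]]]] )]] . [A n]] ++ [F [P [A n]]]] ** [T [F [P [A n]]] :: [T [F [P [A n]]]]]]]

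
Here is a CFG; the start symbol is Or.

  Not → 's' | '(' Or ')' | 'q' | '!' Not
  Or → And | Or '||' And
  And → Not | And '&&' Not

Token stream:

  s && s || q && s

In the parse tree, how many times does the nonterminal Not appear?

[Or [Or [And [And [Not s]] && [Not s]]] || [And [And [Not q]] && [Not s]]]

4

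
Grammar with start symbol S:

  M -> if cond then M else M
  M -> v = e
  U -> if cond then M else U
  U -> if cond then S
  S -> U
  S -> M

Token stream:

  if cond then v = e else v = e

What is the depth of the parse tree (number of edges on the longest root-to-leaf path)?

[S [M if cond then [M v = e] else [M v = e]]]

3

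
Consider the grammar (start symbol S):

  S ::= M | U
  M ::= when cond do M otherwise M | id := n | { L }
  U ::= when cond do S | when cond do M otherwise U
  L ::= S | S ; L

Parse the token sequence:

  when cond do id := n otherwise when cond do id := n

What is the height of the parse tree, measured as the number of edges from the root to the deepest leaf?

[S [U when cond do [M id := n] otherwise [U when cond do [S [M id := n]]]]]

5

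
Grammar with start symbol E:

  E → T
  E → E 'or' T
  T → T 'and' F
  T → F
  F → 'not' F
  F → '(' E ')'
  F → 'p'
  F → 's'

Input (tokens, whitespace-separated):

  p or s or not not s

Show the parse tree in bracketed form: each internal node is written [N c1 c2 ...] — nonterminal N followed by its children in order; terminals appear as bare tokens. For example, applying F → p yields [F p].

E
E or T
E or T or T
T or T or T
F or T or T
p or T or T
p or F or T
p or s or T
p or s or F
p or s or not F
p or s or not not F
p or s or not not s

[E [E [E [T [F p]]] or [T [F s]]] or [T [F not [F not [F s]]]]]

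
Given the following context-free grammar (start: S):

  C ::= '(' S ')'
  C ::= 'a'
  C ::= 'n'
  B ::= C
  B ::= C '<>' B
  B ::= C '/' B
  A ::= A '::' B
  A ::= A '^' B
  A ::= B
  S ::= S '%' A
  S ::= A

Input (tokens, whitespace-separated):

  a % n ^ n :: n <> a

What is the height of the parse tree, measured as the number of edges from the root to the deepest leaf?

[S [S [A [B [C a]]]] % [A [A [A [B [C n]]] ^ [B [C n]]] :: [B [C n] <> [B [C a]]]]]

6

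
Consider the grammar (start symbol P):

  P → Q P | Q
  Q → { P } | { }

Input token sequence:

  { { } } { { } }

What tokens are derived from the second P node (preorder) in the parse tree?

{ }

[P [Q { [P [Q { }]] }] [P [Q { [P [Q { }]] }]]]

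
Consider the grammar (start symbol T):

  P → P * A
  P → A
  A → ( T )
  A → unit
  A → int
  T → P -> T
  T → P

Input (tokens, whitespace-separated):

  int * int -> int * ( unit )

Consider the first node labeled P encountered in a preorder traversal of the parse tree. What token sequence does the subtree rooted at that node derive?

[T [P [P [A int]] * [A int]] -> [T [P [P [A int]] * [A ( [T [P [A unit]]] )]]]]

int * int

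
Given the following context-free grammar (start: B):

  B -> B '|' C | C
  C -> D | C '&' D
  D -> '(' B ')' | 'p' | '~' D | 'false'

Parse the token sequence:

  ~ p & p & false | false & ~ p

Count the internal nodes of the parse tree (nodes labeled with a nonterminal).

14

[B [B [C [C [C [D ~ [D p]]] & [D p]] & [D false]]] | [C [C [D false]] & [D ~ [D p]]]]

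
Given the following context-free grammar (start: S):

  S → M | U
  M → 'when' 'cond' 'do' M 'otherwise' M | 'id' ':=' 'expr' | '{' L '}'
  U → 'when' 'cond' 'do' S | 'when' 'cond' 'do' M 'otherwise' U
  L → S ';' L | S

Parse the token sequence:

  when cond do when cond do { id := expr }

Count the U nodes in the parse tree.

[S [U when cond do [S [U when cond do [S [M { [L [S [M id := expr]]] }]]]]]]

2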